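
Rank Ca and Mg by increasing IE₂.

After 1 electron has been removed, what remains? Ca⁺ still has 1 valence electron; Mg⁺ still has 1 valence electron.
All are still removing valence electrons, so compare the +1 ions as you would atoms: IE_2 generally rises across a period (higher Z_eff) and falls down a group (larger shell), subject to the usual subshell exceptions.
Valence configurations: Ca⁺ [Ar]4s¹, Mg⁺ [Ne]3s¹.
Tabulated IE_2 (kJ/mol): Ca 1145, Mg 1451.
Putting it together, IE_2: Ca < Mg.

Ca < Mg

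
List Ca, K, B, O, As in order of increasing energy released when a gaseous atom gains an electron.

B is in period 2, group 13; O is in period 2, group 16; K is in period 4, group 1; Ca is in period 4, group 2; As is in period 4, group 15.
Atoms with high Z_eff and room in the valence shell (especially the halogens) have the most exothermic electron affinities.
These span different periods and groups, so the two trends combine.
B > Ca: both effects reinforce here, so B is clearly the higher of the two.
K > B: this pair runs against the simple trend — see the exception note.
As > K: As lies to the right of K in period 4, so the across-period effect alone puts As higher.
O > As: relative to As, both the across-period and down-group shifts push O's electron affinity up.
Note the exception: K has a higher electron affinity than B, contrary to the simple trend — B's ns²np¹ configuration gives only a small electron affinity — the sparsely filled np subshell binds an added electron weakly.
Note the exception: K has a higher electron affinity than Ca, contrary to the simple trend — adding an electron to Ca (ns²) has to open a new, higher-energy np subshell, which is unfavourable.
For reference (kJ/mol): B 27, O 141, K 48, Ca 2, As 78.
So from lowest to highest: Ca < B < K < As < O.

Ca < B < K < As < O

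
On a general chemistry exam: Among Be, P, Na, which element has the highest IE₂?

Na

IE_2 is the cost of taking one more electron from the +1 cation: Be⁺ still has 1 valence electron; P⁺ still has 4 valence electrons; Na⁺ is the bare [Ne] core.
Pulling an electron out of a noble-gas core costs far more than removing a remaining valence electron, so Na sits at the high end of IE_2.
Valence configurations: Be⁺ [He]2s¹, P⁺ [Ne]3s²3p².
Tabulated IE_2 (kJ/mol): Be 1757, P 1907, Na 4562.
So the second ionization energies run Be < P < Na.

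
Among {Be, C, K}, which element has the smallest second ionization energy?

Be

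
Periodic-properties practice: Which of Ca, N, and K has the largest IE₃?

Ca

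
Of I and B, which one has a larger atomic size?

I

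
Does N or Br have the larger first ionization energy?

N

N is in period 2, group 15; Br is in period 4, group 17.
Across a period the outer electron is held more tightly (higher IE₁); down a group it sits in a higher shell, more shielded, and comes off more easily.
Neither a single period nor a single group — weigh both effects.
N > Br: period and group pull opposite ways; the down-group shift dominates (1402 vs 1140 kJ/mol).
For reference (kJ/mol): N 1402, Br 1140.
So N has the larger first ionization energy (N > Br).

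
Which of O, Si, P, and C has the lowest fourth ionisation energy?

Si

Consider each +3 ion: O³⁺ still has 3 valence electrons; Si³⁺ still has 1 valence electron; P³⁺ still has 2 valence electrons; C³⁺ still has 1 valence electron.
All are still removing valence electrons, so compare the +3 ions as you would atoms: IE_4 generally rises across a period (higher Z_eff) and falls down a group (larger shell), subject to the usual subshell exceptions.
Valence configurations: O³⁺ [He]2s²2p¹, Si³⁺ [Ne]3s¹, P³⁺ [Ne]3s², C³⁺ [He]2s¹.
Tabulated IE_4 (kJ/mol): O 7469, Si 4356, P 4964, C 6223.
Hence IE_4: Si < P < C < O.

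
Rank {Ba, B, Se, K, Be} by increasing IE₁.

K < Ba < B < Be < Se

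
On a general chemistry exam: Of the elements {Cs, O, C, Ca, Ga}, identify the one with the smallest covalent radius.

O

Moving right in a period, electrons are added to the same shell under a stronger nuclear pull, so atoms get smaller; moving down, a new shell is opened and atoms get larger.
Neither a single period nor a single group — weigh both effects.
C > O: C lies to the left of O in period 2, so the across-period effect alone puts C larger.
Ga > C: both effects reinforce here, so Ga is clearly the larger of the two.
Ca > Ga: Ca lies to the left of Ga in period 4, so the across-period effect alone puts Ca larger.
Cs > Ca: both effects reinforce here, so Cs is clearly the larger of the two.
Approximate values (pm): C 75, O 63, Ca 171, Ga 124, Cs 232.
The smallest covalent radius among these belongs to O.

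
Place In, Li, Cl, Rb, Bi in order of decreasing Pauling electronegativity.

Cl > Bi > In > Li > Rb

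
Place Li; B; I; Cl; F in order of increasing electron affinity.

B < Li < I < F < Cl

EA tends to increase across a period and decrease down a group, though the pattern is less regular than for IE or radius.
Here both period and group differ, so the two effects have to be weighed against each other.
Li > B: this pair runs against the simple trend — see the exception note.
I > Li: the two effects oppose for this pair; the across-period effect wins (295 vs 60 kJ/mol).
F > I: F sits above I in group 17, so the down-group effect alone puts F higher.
Cl > F: this pair runs against the simple trend — see the exception note.
Note the exception: Li has a higher electron affinity than B, contrary to the simple trend — B's ns²np¹ configuration gives only a small electron affinity — the sparsely filled np subshell binds an added electron weakly.
Note the exception: Cl has a higher electron affinity than F, contrary to the simple trend — F's small 2p subshell makes the incoming electron feel strong e⁻–e⁻ repulsion, so Cl actually releases more energy on gaining an electron.
Tabulated electron affinity (kJ/mol): Li 60, B 27, F 328, Cl 349, I 295.
So from lowest to highest: B < Li < I < F < Cl.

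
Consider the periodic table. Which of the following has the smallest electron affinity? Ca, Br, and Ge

Ca is in period 4, group 2; Ge is in period 4, group 14; Br is in period 4, group 17.
Adding an electron releases more energy for atoms nearer the top right (short of the noble gases).
All lie in period 4, so electron affinity increases left to right.
The smallest electron affinity among these belongs to Ca.

Ca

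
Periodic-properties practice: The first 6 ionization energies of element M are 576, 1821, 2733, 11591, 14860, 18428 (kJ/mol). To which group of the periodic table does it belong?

Look for the largest jump between consecutive ionization energies: IE4/IE3 ≈ 4.2, far larger than any earlier ratio.
That jump marks the point where a core electron is being removed. So the atom has 3 valence electrons.
A main-group element with 3 valence electrons is in group 13.

Group 13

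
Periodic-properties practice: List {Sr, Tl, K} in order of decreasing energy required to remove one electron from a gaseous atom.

Tl > Sr > K

K is in period 4, group 1; Sr is in period 5, group 2; Tl is in period 6, group 13.
Removing the outermost electron gets harder across a period and easier down a group.
These sit on a diagonal, where the across-period and down-group effects partly cancel.
Sr > K: period and group pull opposite ways; the across-period shift dominates (550 vs 419 kJ/mol).
Tl > Sr: period and group pull opposite ways; the across-period shift dominates (589 vs 550 kJ/mol).
Approximate values (kJ/mol): K 419, Sr 550, Tl 589.
So from highest to lowest: Tl > Sr > K.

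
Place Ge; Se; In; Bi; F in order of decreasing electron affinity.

F > Se > Ge > Bi > In

F is in period 2, group 17; Ge is in period 4, group 14; Se is in period 4, group 16; In is in period 5, group 13; Bi is in period 6, group 15.
EA tends to increase across a period and decrease down a group, though the pattern is less regular than for IE or radius.
These span different periods and groups, so the two trends combine.
Bi > In: period and group pull opposite ways; the across-period shift dominates (91 vs 29 kJ/mol).
Ge > Bi: the two effects oppose for this pair; the down-group effect wins (119 vs 91 kJ/mol).
Se > Ge: both are in period 4; the period trend gives Se the larger value.
F > Se: relative to Se, both the across-period and down-group shifts push F's electron affinity up.
Approximate values (kJ/mol): F 328, Ge 119, Se 195, In 29, Bi 91.
So from highest to lowest: F > Se > Ge > Bi > In.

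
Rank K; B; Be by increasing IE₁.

K < B < Be

Be is in period 2, group 2; B is in period 2, group 13; K is in period 4, group 1.
First ionization energy rises across a period (greater Z_eff holds electrons more tightly) and falls down a group (valence electrons are farther from the nucleus).
These span different periods and groups, so the two trends combine.
B > K: relative to K, both the across-period and down-group shifts push B's first ionization energy up.
Be > B: this pair runs against the simple trend — see the exception note.
Note the exception: Be has a higher first ionization energy than B, contrary to the simple trend — removing B's lone 2p electron is easier than breaking Be's filled 2s².
Approximate values (kJ/mol): Be 900, B 801, K 419.
So from lowest to highest: K < B < Be.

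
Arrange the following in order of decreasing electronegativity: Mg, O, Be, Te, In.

O > Te > In > Be > Mg

Be is in period 2, group 2; O is in period 2, group 16; Mg is in period 3, group 2; In is in period 5, group 13; Te is in period 5, group 16.
Electronegativity increases across a period and decreases down a group, tracking effective nuclear charge and atomic size.
Neither a single period nor a single group — weigh both effects.
Be > Mg: they share group 2; the group trend gives Be the larger value.
In > Be: period and group pull opposite ways; the across-period shift dominates (1.78 vs 1.57).
Te > In: Te lies to the right of In in period 5, so the across-period effect alone puts Te higher.
O > Te: they share group 16; the group trend gives O the larger value.
Approximate values (Pauling): Be 1.57, O 3.44, Mg 1.31, In 1.78, Te 2.10.
So from highest to lowest: O > Te > In > Be > Mg.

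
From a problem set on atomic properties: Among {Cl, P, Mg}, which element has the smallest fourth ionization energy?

P

Consider each +3 ion: Cl³⁺ still has 4 valence electrons; P³⁺ still has 2 valence electrons; Mg³⁺ is already 1 electron into the core.
Core electrons are held far more tightly than valence electrons, so Mg tops the IE_4 order.
Valence configurations: Cl³⁺ [Ne]3s²3p², P³⁺ [Ne]3s².
Approximate IE_4 values (kJ/mol): Cl 5159, P 4964, Mg 10543.
So the fourth ionization energies run P < Cl < Mg.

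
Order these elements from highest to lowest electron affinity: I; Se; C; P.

I, Se, C, P

C is in period 2, group 14; P is in period 3, group 15; Se is in period 4, group 16; I is in period 5, group 17.
Electron affinity generally becomes more exothermic across a period toward the halogens and less exothermic down a group.
A diagonal step moves right (one effect) and down (the opposite effect) at once.
C > P: the two effects oppose for this pair; the down-group effect wins (122 vs 72 kJ/mol).
Se > C: the two effects oppose for this pair; the across-period effect wins (195 vs 122 kJ/mol).
I > Se: the two effects oppose for this pair; the across-period effect wins (295 vs 195 kJ/mol).
Approximate values (kJ/mol): C 122, P 72, Se 195, I 295.
So from highest to lowest: I > Se > C > P.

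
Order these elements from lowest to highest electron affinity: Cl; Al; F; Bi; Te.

Al < Bi < Te < F < Cl

Electron affinity generally becomes more exothermic across a period toward the halogens and less exothermic down a group.
These span different periods and groups, so the two trends combine.
Bi > Al: the two effects oppose for this pair; the across-period effect wins (91 vs 42 kJ/mol).
Te > Bi: both effects reinforce here, so Te is clearly the higher of the two.
F > Te: both effects reinforce here, so F is clearly the higher of the two.
Cl > F: this pair runs against the simple trend — see the exception note.
Note the exception: Cl has a higher electron affinity than F, contrary to the simple trend — F's small 2p subshell makes the incoming electron feel strong e⁻–e⁻ repulsion, so Cl actually releases more energy on gaining an electron.
For reference (kJ/mol): F 328, Al 42, Cl 349, Te 190, Bi 91.
So from lowest to highest: Al < Bi < Te < F < Cl.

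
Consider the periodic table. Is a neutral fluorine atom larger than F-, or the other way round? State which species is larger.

Forming F- adds 1 electron to F. More electron–electron repulsion in the same shell, with unchanged nuclear charge, lets the cloud expand.
An anion is larger than its parent atom: F- > F.

F-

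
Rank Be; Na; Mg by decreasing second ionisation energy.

Na > Be > Mg

The second ionization energy removes an electron from the +1 ion. For each element: Be⁺ still has 1 valence electron; Na⁺ is the bare [Ne] core; Mg⁺ still has 1 valence electron.
Core electrons are held far more tightly than valence electrons, so Na tops the IE_2 order.
Valence configurations: Be⁺ [He]2s¹, Mg⁺ [Ne]3s¹.
Tabulated IE_2 (kJ/mol): Be 1757, Na 4562, Mg 1451.
So the second ionization energies run Mg < Be < Na.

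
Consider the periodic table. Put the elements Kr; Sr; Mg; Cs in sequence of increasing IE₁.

Cs < Sr < Mg < Kr

First ionization energy rises across a period (greater Z_eff holds electrons more tightly) and falls down a group (valence electrons are farther from the nucleus).
These span different periods and groups, so the two trends combine.
Sr > Cs: relative to Cs, both the across-period and down-group shifts push Sr's first ionization energy up.
Mg > Sr: Mg sits above Sr in group 2, so the down-group effect alone puts Mg higher.
Kr > Mg: period and group pull opposite ways; the across-period shift dominates (1351 vs 738 kJ/mol).
Tabulated first ionization energy (kJ/mol): Mg 738, Kr 1351, Sr 550, Cs 376.
So from lowest to highest: Cs < Sr < Mg < Kr.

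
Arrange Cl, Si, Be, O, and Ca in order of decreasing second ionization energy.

O > Cl > Be > Si > Ca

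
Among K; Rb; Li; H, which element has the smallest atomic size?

H

H is in period 1, group 1; Li is in period 2, group 1; K is in period 4, group 1; Rb is in period 5, group 1.
Atomic radius shrinks across a period as nuclear charge pulls the same shell inward, and grows down a group as new shells are added.
All are in group 1, so atomic radius increases down the group.
The smallest atomic size among these belongs to H.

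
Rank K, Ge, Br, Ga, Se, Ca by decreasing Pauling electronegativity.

Br > Se > Ge > Ga > Ca > K

Electronegativity increases across a period and decreases down a group, tracking effective nuclear charge and atomic size.
All lie in period 4, so electronegativity increases left to right.
So from highest to lowest: Br > Se > Ge > Ga > Ca > K.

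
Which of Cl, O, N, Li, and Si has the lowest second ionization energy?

Si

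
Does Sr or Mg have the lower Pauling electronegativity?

Sr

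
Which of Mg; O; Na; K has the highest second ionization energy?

IE_2 is the cost of taking one more electron from the +1 cation: Mg⁺ still has 1 valence electron; O⁺ still has 5 valence electrons; Na⁺ is the bare [Ne] core; K⁺ is the bare [Ar] core.
Usually core removal costs more than valence removal, but here the competition is close: a tightly held n=2 valence electron can cost more to remove than an n=3 core electron, so the actual values have to decide it.
Valence configurations: Mg⁺ [Ne]3s¹, O⁺ [He]2s²2p³.
Tabulated IE_2 (kJ/mol): Mg 1451, O 3388, Na 4562, K 3052.
Overall IE_2 order: Mg < K < O < Na.

Na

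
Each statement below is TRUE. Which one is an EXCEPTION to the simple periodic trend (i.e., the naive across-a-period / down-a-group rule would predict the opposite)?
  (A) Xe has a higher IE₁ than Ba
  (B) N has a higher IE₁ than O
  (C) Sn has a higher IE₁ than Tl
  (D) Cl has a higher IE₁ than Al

(B)

The general trend: IE₁ increases across a period and decreases down a group.
(A) Xe (period 5, group 18) vs Ba (period 6, group 2): the stated order agrees with the simple trend.
(B) N (period 2, group 15) vs O (period 2, group 16): the stated order contradicts the simple trend.
(C) Sn (period 5, group 14) vs Tl (period 6, group 13): the stated order agrees with the simple trend.
(D) Cl (period 3, group 17) vs Al (period 3, group 13): the stated order agrees with the simple trend.
The exception is (B): pairing an electron in O's 2p⁴ costs repulsion energy, so O ionizes more easily than half-filled N (2p³).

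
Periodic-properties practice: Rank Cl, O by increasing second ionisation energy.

Cl < O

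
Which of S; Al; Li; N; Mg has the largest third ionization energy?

Li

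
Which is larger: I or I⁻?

I⁻

Forming I⁻ adds 1 electron to I. More electron–electron repulsion in the same shell, with unchanged nuclear charge, lets the cloud expand.
An anion is larger than its parent atom: I⁻ > I.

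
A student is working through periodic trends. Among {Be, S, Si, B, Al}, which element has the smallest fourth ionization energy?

Si

Consider each +3 ion: Be³⁺ is already 1 electron into the core; S³⁺ still has 3 valence electrons; Si³⁺ still has 1 valence electron; B³⁺ is the bare [He] core; Al³⁺ is the bare [Ne] core.
Breaking into a closed-shell core is much more expensive than removing a leftover valence electron — Al, Be and B have the largest IE_4 here.
Valence configurations: S³⁺ [Ne]3s²3p¹, Si³⁺ [Ne]3s¹.
The numbers (kJ/mol): Be 21007, S 4556, Si 4356, B 25026, Al 11577.
Putting it together, IE_4: Si < S < Al < Be < B.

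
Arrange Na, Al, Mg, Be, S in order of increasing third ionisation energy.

Consider each +2 ion: Na²⁺ is already 1 electron into the core; Al²⁺ still has 1 valence electron; Mg²⁺ is the bare [Ne] core; Be²⁺ is the bare [He] core; S²⁺ still has 4 valence electrons.
Pulling an electron out of a noble-gas core costs far more than removing a remaining valence electron, so Na, Mg and Be sit at the high end of IE_3.
Valence configurations: Al²⁺ [Ne]3s¹, S²⁺ [Ne]3s²3p².
Approximate IE_3 values (kJ/mol): Na 6910, Al 2745, Mg 7733, Be 14849, S 3357.
So the third ionization energies run Al < S < Na < Mg < Be.

Al < S < Na < Mg < Be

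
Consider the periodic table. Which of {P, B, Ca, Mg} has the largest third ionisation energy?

IE_3 is the cost of taking one more electron from the +2 cation: P²⁺ still has 3 valence electrons; B²⁺ still has 1 valence electron; Ca²⁺ is the bare [Ar] core; Mg²⁺ is the bare [Ne] core.
Core electrons are held far more tightly than valence electrons, so Ca and Mg top the IE_3 order.
Valence configurations: P²⁺ [Ne]3s²3p¹, B²⁺ [He]2s¹.
Approximate IE_3 values (kJ/mol): P 2914, B 3660, Ca 4912, Mg 7733.
Hence IE_3: P < B < Ca < Mg.

Mg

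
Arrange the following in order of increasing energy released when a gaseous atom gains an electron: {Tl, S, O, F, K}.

Adding an electron releases more energy for atoms nearer the top right (short of the noble gases).
These span different periods and groups, so the two trends combine.
K > Tl: period and group pull opposite ways; the down-group shift dominates (48 vs 19 kJ/mol).
O > K: relative to K, both the across-period and down-group shifts push O's electron affinity up.
S > O: this pair runs against the simple trend — see the exception note.
F > S: relative to S, both the across-period and down-group shifts push F's electron affinity up.
Note the exception: S has a higher electron affinity than O, contrary to the simple trend — the compact 2p subshell of O repels the added electron more than S's larger 3p does.
For reference (kJ/mol): O 141, F 328, S 200, K 48, Tl 19.
So from lowest to highest: Tl < K < O < S < F.

Tl < K < O < S < F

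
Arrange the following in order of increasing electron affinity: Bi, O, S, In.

In < Bi < O < S

Electron affinity generally becomes more exothermic across a period toward the halogens and less exothermic down a group.
These span different periods and groups, so the two trends combine.
Bi > In: period and group pull opposite ways; the across-period shift dominates (91 vs 29 kJ/mol).
O > Bi: relative to Bi, both the across-period and down-group shifts push O's electron affinity up.
S > O: this pair runs against the simple trend — see the exception note.
Note the exception: S has a higher electron affinity than O, contrary to the simple trend — the compact 2p subshell of O repels the added electron more than S's larger 3p does.
For reference (kJ/mol): O 141, S 200, In 29, Bi 91.
So from lowest to highest: In < Bi < O < S.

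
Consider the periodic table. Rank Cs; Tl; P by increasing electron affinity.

Adding an electron releases more energy for atoms nearer the top right (short of the noble gases).
Here both period and group differ, so the two effects have to be weighed against each other.
Cs > Tl: this pair runs against the simple trend — see the exception note.
P > Cs: both effects reinforce here, so P is clearly the higher of the two.
Note the exception: Cs has a higher electron affinity than Tl, contrary to the simple trend — Tl's ns²np¹ configuration gives only a small electron affinity — the sparsely filled np subshell binds an added electron weakly.
For reference (kJ/mol): P 72, Cs 46, Tl 19.
So from lowest to highest: Tl < Cs < P.

Tl < Cs < P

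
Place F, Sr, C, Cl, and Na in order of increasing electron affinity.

C is in period 2, group 14; F is in period 2, group 17; Na is in period 3, group 1; Cl is in period 3, group 17; Sr is in period 5, group 2.
EA tends to increase across a period and decrease down a group, though the pattern is less regular than for IE or radius.
Here both period and group differ, so the two effects have to be weighed against each other.
Na > Sr: the two effects oppose for this pair; the down-group effect wins (53 vs 5 kJ/mol).
C > Na: relative to Na, both the across-period and down-group shifts push C's electron affinity up.
F > C: F lies to the right of C in period 2, so the across-period effect alone puts F higher.
Cl > F: this pair runs against the simple trend — see the exception note.
Note the exception: Cl has a higher electron affinity than F, contrary to the simple trend — F's small 2p subshell makes the incoming electron feel strong e⁻–e⁻ repulsion, so Cl actually releases more energy on gaining an electron.
Approximate values (kJ/mol): C 122, F 328, Na 53, Cl 349, Sr 5.
So from lowest to highest: Sr < Na < C < F < Cl.

Sr < Na < C < F < Cl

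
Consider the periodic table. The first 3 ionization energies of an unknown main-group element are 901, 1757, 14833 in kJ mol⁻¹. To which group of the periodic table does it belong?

Group 2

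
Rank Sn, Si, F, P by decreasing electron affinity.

F > Si > Sn > P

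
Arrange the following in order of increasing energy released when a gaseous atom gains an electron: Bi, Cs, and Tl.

Tl < Cs < Bi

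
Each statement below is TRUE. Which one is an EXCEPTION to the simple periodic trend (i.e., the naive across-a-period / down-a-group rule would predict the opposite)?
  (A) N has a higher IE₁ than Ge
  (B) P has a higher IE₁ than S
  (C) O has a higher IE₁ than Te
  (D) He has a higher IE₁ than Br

The general trend: IE₁ increases across a period and decreases down a group.
(A) N (period 2, group 15) vs Ge (period 4, group 14): the stated order agrees with the simple trend.
(B) P (period 3, group 15) vs S (period 3, group 16): the stated order contradicts the simple trend.
(C) O (period 2, group 16) vs Te (period 5, group 16): the stated order agrees with the simple trend.
(D) He (period 1, group 18) vs Br (period 4, group 17): the stated order agrees with the simple trend.
The exception is (B): S (3p⁴) ionizes more easily than half-filled P (3p³) because the paired 3p electron in S is pushed out by e⁻–e⁻ repulsion.

(B)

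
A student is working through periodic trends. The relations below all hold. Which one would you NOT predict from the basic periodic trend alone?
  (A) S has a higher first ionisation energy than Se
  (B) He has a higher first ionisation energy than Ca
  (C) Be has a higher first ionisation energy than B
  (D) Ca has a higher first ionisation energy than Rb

The general trend: first ionisation energy increases across a period and decreases down a group.
(A) S (period 3, group 16) vs Se (period 4, group 16): the stated order agrees with the simple trend.
(B) He (period 1, group 18) vs Ca (period 4, group 2): the stated order agrees with the simple trend.
(C) Be (period 2, group 2) vs B (period 2, group 13): the stated order contradicts the simple trend.
(D) Ca (period 4, group 2) vs Rb (period 5, group 1): the stated order agrees with the simple trend.
The exception is (C): removing B's lone 2p electron is easier than breaking Be's filled 2s².

(C)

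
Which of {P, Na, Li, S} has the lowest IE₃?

IE_3 is the cost of taking one more electron from the +2 cation: P²⁺ still has 3 valence electrons; Na²⁺ is already 1 electron into the core; Li²⁺ is already 1 electron into the core; S²⁺ still has 4 valence electrons.
Breaking into a closed-shell core is much more expensive than removing a leftover valence electron — Na and Li have the largest IE_3 here.
Valence configurations: P²⁺ [Ne]3s²3p¹, S²⁺ [Ne]3s²3p².
The numbers (kJ/mol): P 2914, Na 6910, Li 11815, S 3357.
Overall IE_3 order: P < S < Na < Li.

P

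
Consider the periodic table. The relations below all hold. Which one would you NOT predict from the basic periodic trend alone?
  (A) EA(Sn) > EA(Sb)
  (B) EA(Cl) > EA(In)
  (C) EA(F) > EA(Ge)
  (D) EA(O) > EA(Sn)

(A)

The general trend: electron affinity increases across a period and decreases down a group.
(A) Sn (period 5, group 14) vs Sb (period 5, group 15): the stated order contradicts the simple trend.
(B) Cl (period 3, group 17) vs In (period 5, group 13): the stated order agrees with the simple trend.
(C) F (period 2, group 17) vs Ge (period 4, group 14): the stated order agrees with the simple trend.
(D) O (period 2, group 16) vs Sn (period 5, group 14): the stated order agrees with the simple trend.
The exception is (A): adding an electron to Sb's half-filled 5p³ is unfavourable, so Sn has the more exothermic EA.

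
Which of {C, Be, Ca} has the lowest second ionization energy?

Ca

The second ionization energy removes an electron from the +1 ion. For each element: C⁺ still has 3 valence electrons; Be⁺ still has 1 valence electron; Ca⁺ still has 1 valence electron.
All are still removing valence electrons, so compare the +1 ions as you would atoms: IE_2 generally rises across a period (higher Z_eff) and falls down a group (larger shell), subject to the usual subshell exceptions.
Valence configurations: C⁺ [He]2s²2p¹, Be⁺ [He]2s¹, Ca⁺ [Ar]4s¹.
The numbers (kJ/mol): C 2353, Be 1757, Ca 1145.
Overall IE_2 order: Ca < Be < C.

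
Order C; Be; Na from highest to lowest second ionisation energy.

IE_2 is the cost of taking one more electron from the +1 cation: C⁺ still has 3 valence electrons; Be⁺ still has 1 valence electron; Na⁺ is the bare [Ne] core.
Pulling an electron out of a noble-gas core costs far more than removing a remaining valence electron, so Na sits at the high end of IE_2.
Valence configurations: C⁺ [He]2s²2p¹, Be⁺ [He]2s¹.
Approximate IE_2 values (kJ/mol): C 2353, Be 1757, Na 4562.
Putting it together, IE_2: Be < C < Na.

Na > C > Be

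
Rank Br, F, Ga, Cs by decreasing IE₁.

F is in period 2, group 17; Ga is in period 4, group 13; Br is in period 4, group 17; Cs is in period 6, group 1.
Across a period the outer electron is held more tightly (higher IE₁); down a group it sits in a higher shell, more shielded, and comes off more easily.
Here both period and group differ, so the two effects have to be weighed against each other.
Ga > Cs: both effects reinforce here, so Ga is clearly the higher of the two.
Br > Ga: Br lies to the right of Ga in period 4, so the across-period effect alone puts Br higher.
F > Br: F sits above Br in group 17, so the down-group effect alone puts F higher.
Approximate values (kJ/mol): F 1681, Ga 579, Br 1140, Cs 376.
So from highest to lowest: F > Br > Ga > Cs.

F, Br, Ga, Cs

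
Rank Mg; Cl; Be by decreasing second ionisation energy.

Cl, Be, Mg

IE_2 is the cost of taking one more electron from the +1 cation: Mg⁺ still has 1 valence electron; Cl⁺ still has 6 valence electrons; Be⁺ still has 1 valence electron.
All are still removing valence electrons, so compare the +1 ions as you would atoms: IE_2 generally rises across a period (higher Z_eff) and falls down a group (larger shell), subject to the usual subshell exceptions.
Valence configurations: Mg⁺ [Ne]3s¹, Cl⁺ [Ne]3s²3p⁴, Be⁺ [He]2s¹.
The numbers (kJ/mol): Mg 1451, Cl 2298, Be 1757.
So the second ionization energies run Mg < Be < Cl.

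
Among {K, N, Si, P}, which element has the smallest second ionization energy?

After 1 electron has been removed, what remains? K⁺ is the bare [Ar] core; N⁺ still has 4 valence electrons; Si⁺ still has 3 valence electrons; P⁺ still has 4 valence electrons.
Pulling an electron out of a noble-gas core costs far more than removing a remaining valence electron, so K sits at the high end of IE_2.
Valence configurations: N⁺ [He]2s²2p², Si⁺ [Ne]3s²3p¹, P⁺ [Ne]3s²3p².
The numbers (kJ/mol): K 3052, N 2856, Si 1577, P 1907.
Overall IE_2 order: Si < P < N < K.

Si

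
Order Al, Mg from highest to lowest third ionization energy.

IE_3 is the cost of taking one more electron from the +2 cation: Al²⁺ still has 1 valence electron; Mg²⁺ is the bare [Ne] core.
Core electrons are held far more tightly than valence electrons, so Mg tops the IE_3 order.
Approximate IE_3 values (kJ/mol): Al 2745, Mg 7733.
Putting it together, IE_3: Al < Mg.

Mg, Al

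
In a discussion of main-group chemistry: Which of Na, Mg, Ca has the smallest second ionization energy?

After 1 electron has been removed, what remains? Na⁺ is the bare [Ne] core; Mg⁺ still has 1 valence electron; Ca⁺ still has 1 valence electron.
Core electrons are held far more tightly than valence electrons, so Na tops the IE_2 order.
Valence configurations: Mg⁺ [Ne]3s¹, Ca⁺ [Ar]4s¹.
Approximate IE_2 values (kJ/mol): Na 4562, Mg 1451, Ca 1145.
Putting it together, IE_2: Ca < Mg < Na.

Ca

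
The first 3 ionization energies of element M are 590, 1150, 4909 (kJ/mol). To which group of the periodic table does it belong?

Group 2

Look for the largest jump between consecutive ionization energies: IE3/IE2 ≈ 4.3, far larger than any earlier ratio.
That jump marks the point where a core electron is being removed. So the atom has 2 valence electrons.
A main-group element with 2 valence electrons is in group 2.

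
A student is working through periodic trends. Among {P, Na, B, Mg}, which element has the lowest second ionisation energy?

Mg

After 1 electron has been removed, what remains? P⁺ still has 4 valence electrons; Na⁺ is the bare [Ne] core; B⁺ still has 2 valence electrons; Mg⁺ still has 1 valence electron.
Core electrons are held far more tightly than valence electrons, so Na tops the IE_2 order.
Valence configurations: P⁺ [Ne]3s²3p², B⁺ [He]2s², Mg⁺ [Ne]3s¹.
The numbers (kJ/mol): P 1907, Na 4562, B 2427, Mg 1451.
Hence IE_2: Mg < P < B < Na.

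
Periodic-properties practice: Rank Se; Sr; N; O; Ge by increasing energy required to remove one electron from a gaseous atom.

Sr, Ge, Se, O, N

First ionization energy rises across a period (greater Z_eff holds electrons more tightly) and falls down a group (valence electrons are farther from the nucleus).
These span different periods and groups, so the two trends combine.
Ge > Sr: both effects reinforce here, so Ge is clearly the higher of the two.
Se > Ge: Se lies to the right of Ge in period 4, so the across-period effect alone puts Se higher.
O > Se: they share group 16; the group trend gives O the larger value.
N > O: this pair runs against the simple trend — see the exception note.
Note the exception: N has a higher first ionization energy than O, contrary to the simple trend — pairing an electron in O's 2p⁴ costs repulsion energy, so O ionizes more easily than half-filled N (2p³).
Tabulated first ionization energy (kJ/mol): N 1402, O 1314, Ge 762, Se 941, Sr 550.
So from lowest to highest: Sr < Ge < Se < O < N.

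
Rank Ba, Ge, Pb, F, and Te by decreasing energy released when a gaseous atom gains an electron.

F is in period 2, group 17; Ge is in period 4, group 14; Te is in period 5, group 16; Ba is in period 6, group 2; Pb is in period 6, group 14.
Adding an electron releases more energy for atoms nearer the top right (short of the noble gases).
Here both period and group differ, so the two effects have to be weighed against each other.
Pb > Ba: both are in period 6; the period trend gives Pb the larger value.
Ge > Pb: Ge sits above Pb in group 14, so the down-group effect alone puts Ge higher.
Te > Ge: the two effects oppose for this pair; the across-period effect wins (190 vs 119 kJ/mol).
F > Te: relative to Te, both the across-period and down-group shifts push F's electron affinity up.
For reference (kJ/mol): F 328, Ge 119, Te 190, Ba 14, Pb 35.
So from highest to lowest: F > Te > Ge > Pb > Ba.

F > Te > Ge > Pb > Ba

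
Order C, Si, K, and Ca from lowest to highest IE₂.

Consider each +1 ion: C⁺ still has 3 valence electrons; Si⁺ still has 3 valence electrons; K⁺ is the bare [Ar] core; Ca⁺ still has 1 valence electron.
Core electrons are held far more tightly than valence electrons, so K tops the IE_2 order.
Valence configurations: C⁺ [He]2s²2p¹, Si⁺ [Ne]3s²3p¹, Ca⁺ [Ar]4s¹.
The numbers (kJ/mol): C 2353, Si 1577, K 3052, Ca 1145.
Putting it together, IE_2: Ca < Si < C < K.

Ca, Si, C, K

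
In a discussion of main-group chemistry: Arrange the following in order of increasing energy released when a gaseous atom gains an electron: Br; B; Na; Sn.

B is in period 2, group 13; Na is in period 3, group 1; Br is in period 4, group 17; Sn is in period 5, group 14.
Adding an electron releases more energy for atoms nearer the top right (short of the noble gases).
Neither a single period nor a single group — weigh both effects.
Na > B: this pair runs against the simple trend — see the exception note.
Sn > Na: the two effects oppose for this pair; the across-period effect wins (107 vs 53 kJ/mol).
Br > Sn: both effects reinforce here, so Br is clearly the higher of the two.
Note the exception: Na has a higher electron affinity than B, contrary to the simple trend — B's ns²np¹ configuration gives only a small electron affinity — the sparsely filled np subshell binds an added electron weakly.
Approximate values (kJ/mol): B 27, Na 53, Br 325, Sn 107.
So from lowest to highest: B < Na < Sn < Br.

B, Na, Sn, Br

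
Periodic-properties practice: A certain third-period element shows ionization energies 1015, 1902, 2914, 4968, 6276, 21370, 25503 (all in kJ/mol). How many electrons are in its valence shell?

5

Look for the largest jump between consecutive ionization energies: IE6/IE5 ≈ 3.4, far larger than any earlier ratio.
That jump marks the point where a core electron is being removed. So the atom has 5 valence electrons.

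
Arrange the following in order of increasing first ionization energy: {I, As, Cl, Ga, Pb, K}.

K < Ga < Pb < As < I < Cl

Cl is in period 3, group 17; K is in period 4, group 1; Ga is in period 4, group 13; As is in period 4, group 15; I is in period 5, group 17; Pb is in period 6, group 14.
First ionization energy rises across a period (greater Z_eff holds electrons more tightly) and falls down a group (valence electrons are farther from the nucleus).
These span different periods and groups, so the two trends combine.
Ga > K: Ga lies to the right of K in period 4, so the across-period effect alone puts Ga higher.
Pb > Ga: period and group pull opposite ways; the across-period shift dominates (716 vs 579 kJ/mol).
As > Pb: both effects reinforce here, so As is clearly the higher of the two.
I > As: period and group pull opposite ways; the across-period shift dominates (1008 vs 947 kJ/mol).
Cl > I: Cl sits above I in group 17, so the down-group effect alone puts Cl higher.
Tabulated first ionization energy (kJ/mol): Cl 1251, K 419, Ga 579, As 947, I 1008, Pb 716.
So from lowest to highest: K < Ga < Pb < As < I < Cl.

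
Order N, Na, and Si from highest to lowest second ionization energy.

Na > N > Si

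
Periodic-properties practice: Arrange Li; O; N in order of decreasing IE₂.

Li, O, N

IE_2 is the cost of taking one more electron from the +1 cation: Li⁺ is the bare [He] core; O⁺ still has 5 valence electrons; N⁺ still has 4 valence electrons.
Breaking into a closed-shell core is much more expensive than removing a leftover valence electron — Li has the largest IE_2 here.
Valence configurations: O⁺ [He]2s²2p³, N⁺ [He]2s²2p².
The numbers (kJ/mol): Li 7298, O 3388, N 2856.
Overall IE_2 order: N < O < Li.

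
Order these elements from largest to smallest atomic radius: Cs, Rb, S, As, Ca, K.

Cs > Rb > K > Ca > As > S

S is in period 3, group 16; K is in period 4, group 1; Ca is in period 4, group 2; As is in period 4, group 15; Rb is in period 5, group 1; Cs is in period 6, group 1.
Across a period the added protons contract the valence shell; down a group each new principal shell makes the atom larger.
Here both period and group differ, so the two effects have to be weighed against each other.
As > S: relative to S, both the across-period and down-group shifts push As's atomic radius up.
Ca > As: Ca lies to the left of As in period 4, so the across-period effect alone puts Ca larger.
K > Ca: both are in period 4; the period trend gives K the larger value.
Rb > K: they share group 1; the group trend gives Rb the larger value.
Cs > Rb: they share group 1; the group trend gives Cs the larger value.
Tabulated atomic radius (pm): S 103, K 196, Ca 171, As 121, Rb 210, Cs 232.
So from largest to smallest: Cs > Rb > K > Ca > As > S.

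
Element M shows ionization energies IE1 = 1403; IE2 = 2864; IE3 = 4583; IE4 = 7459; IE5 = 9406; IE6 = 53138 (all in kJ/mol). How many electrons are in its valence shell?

Look for the largest jump between consecutive ionization energies: IE6/IE5 ≈ 5.6, far larger than any earlier ratio.
That jump marks the point where a core electron is being removed. So the atom has 5 valence electrons.

5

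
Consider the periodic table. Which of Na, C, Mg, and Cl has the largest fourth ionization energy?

The fourth ionization energy removes an electron from the +3 ion. For each element: Na³⁺ is already 2 electrons into the core; C³⁺ still has 1 valence electron; Mg³⁺ is already 1 electron into the core; Cl³⁺ still has 4 valence electrons.
Core electrons are held far more tightly than valence electrons, so Na and Mg top the IE_4 order.
Valence configurations: C³⁺ [He]2s¹, Cl³⁺ [Ne]3s²3p².
The numbers (kJ/mol): Na 9543, C 6223, Mg 10543, Cl 5159.
Putting it together, IE_4: Cl < C < Na < Mg.

Mg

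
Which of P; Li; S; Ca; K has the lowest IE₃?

P

Consider each +2 ion: P²⁺ still has 3 valence electrons; Li²⁺ is already 1 electron into the core; S²⁺ still has 4 valence electrons; Ca²⁺ is the bare [Ar] core; K²⁺ is already 1 electron into the core.
Core electrons are held far more tightly than valence electrons, so K, Ca and Li top the IE_3 order.
Valence configurations: P²⁺ [Ne]3s²3p¹, S²⁺ [Ne]3s²3p².
The numbers (kJ/mol): P 2914, Li 11815, S 3357, Ca 4912, K 4420.
Overall IE_3 order: P < S < K < Ca < Li.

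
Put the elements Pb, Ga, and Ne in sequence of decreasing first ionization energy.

Ne, Pb, Ga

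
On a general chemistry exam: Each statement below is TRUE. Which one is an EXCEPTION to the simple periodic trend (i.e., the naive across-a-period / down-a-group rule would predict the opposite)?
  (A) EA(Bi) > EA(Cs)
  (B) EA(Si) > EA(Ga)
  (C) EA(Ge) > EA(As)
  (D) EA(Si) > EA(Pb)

(C)

The general trend: electron affinity increases across a period and decreases down a group.
(A) Bi (period 6, group 15) vs Cs (period 6, group 1): the stated order agrees with the simple trend.
(B) Si (period 3, group 14) vs Ga (period 4, group 13): the stated order agrees with the simple trend.
(C) Ge (period 4, group 14) vs As (period 4, group 15): the stated order contradicts the simple trend.
(D) Si (period 3, group 14) vs Pb (period 6, group 14): the stated order agrees with the simple trend.
The exception is (C): adding an electron to As's half-filled 4p³ is unfavourable, so Ge (4p²) has the more exothermic EA.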